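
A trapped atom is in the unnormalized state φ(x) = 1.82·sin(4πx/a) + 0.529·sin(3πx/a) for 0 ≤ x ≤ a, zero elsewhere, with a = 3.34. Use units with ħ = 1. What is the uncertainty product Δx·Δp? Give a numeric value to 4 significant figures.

Δx = √(⟨x²⟩−⟨x⟩²), Δp = √(⟨p²⟩−⟨p⟩²).
On 0 ≤ x ≤ a (j ≠ l): ∫sin²(jπx/a) dx = a/2, ∫sin(jπx/a)·sin(lπx/a) dx = 0; diagonal moments ∫x·sin²(jπx/a) dx = a²/4, ∫x²·sin²(jπx/a) dx = a³·(1/6 − 1/(4j²π²)); cross terms ∫x·sin(jπx/a)·sin(lπx/a) dx = 0 for j + l even and −4jla²/(π²(j² − l²)²) for j + l odd, ∫x²·sin(jπx/a)·sin(lπx/a) dx = (−1)^(j+l)·4jla³/(π²(j² − l²)²); higher powers the same way via product-to-sum and parts. d²/dx² sin(jπx/a) = −(jπ/a)²·sin(jπx/a); on 0 ≤ x ≤ a, ∫sin²(jπx/a) dx = a/2 and ∫sin(jπx/a)·sin(lπx/a) dx = 0 for j ≠ l, so only diagonal terms survive in ∫|φ|² and ∫φ·φ″; ∫φ·φ′ dx = [φ²/2] between the walls = 0.
Normalization: ∫|φ|² dx = 5.9990.
⟨x⟩ = 1.3146, ⟨x²⟩ = 2.4940 ⇒ Δx = 0.87514.
⟨p⟩ = 0.0000, ⟨p²⟩ = 13.673 ⇒ Δp = 3.6977.
Δx·Δp = 3.2360.

3.236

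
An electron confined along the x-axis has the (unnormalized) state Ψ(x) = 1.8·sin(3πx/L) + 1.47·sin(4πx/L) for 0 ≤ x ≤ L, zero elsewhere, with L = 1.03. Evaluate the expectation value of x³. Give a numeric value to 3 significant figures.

0.0786

⟨x³⟩ = ∫ x³·|Ψ|² dx / ∫|Ψ|² dx (integrals over the domain).
On 0 ≤ x ≤ L (j ≠ l): ∫sin²(jπx/L) dx = L/2, ∫sin(jπx/L)·sin(lπx/L) dx = 0; diagonal moments ∫x·sin²(jπx/L) dx = L²/4, ∫x²·sin²(jπx/L) dx = L³·(1/6 − 1/(4j²π²)); cross terms ∫x·sin(jπx/L)·sin(lπx/L) dx = 0 for j + l even and −4jlL²/(π²(j² − l²)²) for j + l odd, ∫x²·sin(jπx/L)·sin(lπx/L) dx = (−1)^(j+l)·4jlL³/(π²(j² − l²)²); higher powers the same way via product-to-sum and parts.
State is unnormalized: ∫|Ψ|² dx = 2.7815, and ∫Ψ*·x³·Ψ dx = 0.21864, so ⟨x³⟩ = 0.21864 / 2.7815.
⟨x³⟩ = 0.078606.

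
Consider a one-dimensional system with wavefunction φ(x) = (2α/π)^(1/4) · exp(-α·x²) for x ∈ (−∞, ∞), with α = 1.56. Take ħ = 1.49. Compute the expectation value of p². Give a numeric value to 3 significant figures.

p² φ = −ħ² d²φ/dx²; ⟨p²⟩ = −ħ² ∫ φ*·φ'' dx.
Gaussian moments: ∫x^(2j)·e^(−2αx²) dx = (2j−1)!!/(4α)^j · √(π/(2α)), odd powers integrate to 0; here √(π/(2α)) = 1.0035. Derivatives: d/dx e^(−αx²) = −2αx·e^(−αx²), d²/dx² e^(−αx²) = (4α²x² − 2α)·e^(−αx²).
⟨p²⟩ = 3.4634.

3.46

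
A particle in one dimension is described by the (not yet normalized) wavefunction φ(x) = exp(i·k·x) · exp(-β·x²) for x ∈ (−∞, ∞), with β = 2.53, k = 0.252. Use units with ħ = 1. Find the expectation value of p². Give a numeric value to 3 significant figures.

2.59

p² φ = −ħ² d²φ/dx²; ⟨p²⟩ = −ħ² ∫ φ*·φ'' dx / ∫|φ|² dx.
Gaussian moments: ∫x^(2j)·e^(−2βx²) dx = (2j−1)!!/(4β)^j · √(π/(2β)), odd powers integrate to 0; here √(π/(2β)) = 0.78795. Derivatives: φ′ = (ik − 2βx)·φ, φ″ = ((ik − 2βx)² − 2β)·φ; the odd-in-x pieces drop out.
State is unnormalized: ∫|φ|² dx = 0.78795, and ∫φ*·(−ħ² φ'') dx = 2.0436, so ⟨p²⟩ = 2.0436 / 0.78795.
⟨p²⟩ = 2.5935.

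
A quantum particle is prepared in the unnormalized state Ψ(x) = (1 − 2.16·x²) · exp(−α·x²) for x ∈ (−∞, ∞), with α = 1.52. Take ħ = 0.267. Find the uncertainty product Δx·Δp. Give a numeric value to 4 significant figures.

Δx = √(⟨x²⟩−⟨x⟩²), Δp = √(⟨p²⟩−⟨p⟩²).
Expand each integrand as polynomial × e^(−2αx²) and use ∫x^(2j)·e^(−2αx²) dx = (2j−1)!!/(4α)^j · √(π/(2α)), odd powers → 0; here √(π/(2α)) = 1.0166. Differentiate with the product rule, d/dx e^(−αx²) = −2αx·e^(−αx²).
Normalization: ∫|Ψ|² dx = 0.67918.
⟨x⟩ = 0.0000, ⟨x²⟩ = 0.18749 ⇒ Δx = 0.43300.
⟨p⟩ = 0.0000, ⟨p²⟩ = 0.42072 ⇒ Δp = 0.64863.
Δx·Δp = 0.28086.

0.2809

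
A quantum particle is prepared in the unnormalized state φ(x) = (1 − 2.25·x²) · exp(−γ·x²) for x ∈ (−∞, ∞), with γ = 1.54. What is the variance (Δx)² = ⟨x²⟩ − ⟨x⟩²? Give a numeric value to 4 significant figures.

Compute ⟨x⟩ and ⟨x²⟩ separately, then (Δx)² = ⟨x²⟩ − ⟨x⟩².
Expand each integrand as polynomial × e^(−2γx²) and use ∫x^(2j)·e^(−2γx²) dx = (2j−1)!!/(4γ)^j · √(π/(2γ)), odd powers → 0; here √(π/(2γ)) = 1.0099.
Normalization: ∫|φ|² dx = 0.67639.
⟨x⟩ = 0.0000 and ⟨x²⟩ = 0.19626.
(Δx)² = 0.19626 − (0.0000)² = 0.19626.

0.1963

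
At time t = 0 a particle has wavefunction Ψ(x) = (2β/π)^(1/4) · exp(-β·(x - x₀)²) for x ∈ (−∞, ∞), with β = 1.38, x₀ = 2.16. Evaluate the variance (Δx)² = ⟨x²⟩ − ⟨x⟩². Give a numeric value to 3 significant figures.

0.181

Compute ⟨x⟩ and ⟨x²⟩ separately, then (Δx)² = ⟨x²⟩ − ⟨x⟩².
Gaussian moments (u = x − x₀): ∫u^(2j)·e^(−2βu²) du = (2j−1)!!/(4β)^j · √(π/(2β)), odd powers integrate to 0; here √(π/(2β)) = 1.0669.
⟨x⟩ = 2.1600 and ⟨x²⟩ = 4.8468.
(Δx)² = 4.8468 − (2.1600)² = 0.18116.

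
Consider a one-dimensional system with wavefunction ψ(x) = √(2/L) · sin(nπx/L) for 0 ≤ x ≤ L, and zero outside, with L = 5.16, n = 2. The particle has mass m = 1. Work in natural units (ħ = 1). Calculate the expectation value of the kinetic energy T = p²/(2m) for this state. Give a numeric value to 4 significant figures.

T = −(ħ²/2m) d²/dx², so ⟨T⟩ = −(ħ²/2m) ∫ ψ*·ψ'' dx; with m = 1.
d/dx sin(nπx/L) = (nπ/L)·cos(nπx/L) and d²/dx² sin(nπx/L) = −(nπ/L)²·sin(nπx/L); on 0 ≤ x ≤ L, ∫sin²(nπx/L) dx = L/2 and ∫sin(nπx/L)·cos(nπx/L) dx = 0.
⟨T⟩ = 0.74136.

0.7414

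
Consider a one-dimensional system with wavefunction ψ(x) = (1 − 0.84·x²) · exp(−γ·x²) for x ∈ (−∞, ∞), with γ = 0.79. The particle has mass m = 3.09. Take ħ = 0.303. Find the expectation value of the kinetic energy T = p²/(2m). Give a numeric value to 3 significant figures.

0.0350

T = −(ħ²/2m) d²/dx², so ⟨T⟩ = −(ħ²/2m) ∫ ψ*·ψ'' dx / ∫|ψ|² dx; with m = 3.09.
Expand each integrand as polynomial × e^(−2γx²) and use ∫x^(2j)·e^(−2γx²) dx = (2j−1)!!/(4γ)^j · √(π/(2γ)), odd powers → 0; here √(π/(2γ)) = 1.4101. Differentiate with the product rule, d/dx e^(−γx²) = −2γx·e^(−γx²).
State is unnormalized: ∫|ψ|² dx = 0.95934, and ∫ψ*·(−ħ²/2m · ψ'') dx = 0.033533, so ⟨T⟩ = 0.033533 / 0.95934.
⟨T⟩ = 0.034954.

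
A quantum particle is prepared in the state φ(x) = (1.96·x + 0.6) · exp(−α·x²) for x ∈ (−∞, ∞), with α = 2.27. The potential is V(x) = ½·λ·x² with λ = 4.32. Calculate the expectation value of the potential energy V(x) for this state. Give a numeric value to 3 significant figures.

⟨V⟩ = ∫ V(x)·|φ|² dx / ∫|φ|² dx.
Expand each integrand as polynomial × e^(−2αx²) and use ∫x^(2j)·e^(−2αx²) dx = (2j−1)!!/(4α)^j · √(π/(2α)), odd powers → 0; here √(π/(2α)) = 0.83185.
State is unnormalized: ∫|φ|² dx = 0.65141, and ∫φ*·V(x)·φ dx = 0.32241, so ⟨V⟩ = 0.32241 / 0.65141.
⟨V⟩ = 0.49493.

0.495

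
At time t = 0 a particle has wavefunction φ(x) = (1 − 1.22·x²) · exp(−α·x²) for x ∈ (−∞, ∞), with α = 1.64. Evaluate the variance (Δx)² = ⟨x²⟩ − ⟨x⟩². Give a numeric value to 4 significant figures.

Compute ⟨x⟩ and ⟨x²⟩ separately, then (Δx)² = ⟨x²⟩ − ⟨x⟩².
Expand each integrand as polynomial × e^(−2αx²) and use ∫x^(2j)·e^(−2αx²) dx = (2j−1)!!/(4α)^j · √(π/(2α)), odd powers → 0; here √(π/(2α)) = 0.97867.
Normalization: ∫|φ|² dx = 0.71620.
⟨x⟩ = 0.0000 and ⟨x²⟩ = 0.083936.
(Δx)² = 0.083936 − (0.0000)² = 0.083936.

0.08394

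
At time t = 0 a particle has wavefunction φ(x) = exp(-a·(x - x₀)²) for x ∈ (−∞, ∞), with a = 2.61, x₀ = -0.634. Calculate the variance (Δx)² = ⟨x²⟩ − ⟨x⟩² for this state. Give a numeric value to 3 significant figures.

0.0958

Compute ⟨x⟩ and ⟨x²⟩ separately, then (Δx)² = ⟨x²⟩ − ⟨x⟩².
Gaussian moments (u = x − x₀): ∫u^(2j)·e^(−2au²) du = (2j−1)!!/(4a)^j · √(π/(2a)), odd powers integrate to 0; here √(π/(2a)) = 0.77578.
Normalization: ∫|φ|² dx = 0.77578.
⟨x⟩ = -0.63400 and ⟨x²⟩ = 0.49774.
(Δx)² = 0.49774 − (-0.63400)² = 0.095785.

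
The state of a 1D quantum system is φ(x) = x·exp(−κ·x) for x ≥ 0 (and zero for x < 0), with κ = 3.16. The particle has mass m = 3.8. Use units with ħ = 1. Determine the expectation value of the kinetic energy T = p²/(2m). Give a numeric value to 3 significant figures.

1.31

T = −(ħ²/2m) d²/dx², so ⟨T⟩ = −(ħ²/2m) ∫ φ*·φ'' dx / ∫|φ|² dx; with m = 3.8.
Differentiate x·exp(−κ·x) with the product rule; every integrand then reduces to terms xʲ·e^(−2κx) on [0, ∞), with ∫₀^∞ xʲ·e^(−2κx) dx = j!/(2κ)^(j+1).
State is unnormalized: ∫|φ|² dx = 0.0079228, and ∫φ*·(−ħ²/2m · φ'') dx = 0.010410, so ⟨T⟩ = 0.010410 / 0.0079228.
⟨T⟩ = 1.3139.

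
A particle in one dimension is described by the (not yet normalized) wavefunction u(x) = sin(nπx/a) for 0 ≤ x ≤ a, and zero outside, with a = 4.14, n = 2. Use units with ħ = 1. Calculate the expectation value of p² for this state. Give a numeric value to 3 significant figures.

p² u = −ħ² d²u/dx²; ⟨p²⟩ = −ħ² ∫ u*·u'' dx / ∫|u|² dx.
d/dx sin(nπx/a) = (nπ/a)·cos(nπx/a) and d²/dx² sin(nπx/a) = −(nπ/a)²·sin(nπx/a); on 0 ≤ x ≤ a, ∫sin²(nπx/a) dx = a/2 and ∫sin(nπx/a)·cos(nπx/a) dx = 0.
State is unnormalized: ∫|u|² dx = 2.0700, and ∫u*·(−ħ² u'') dx = 4.7679, so ⟨p²⟩ = 4.7679 / 2.0700.
⟨p²⟩ = 2.3033.

2.30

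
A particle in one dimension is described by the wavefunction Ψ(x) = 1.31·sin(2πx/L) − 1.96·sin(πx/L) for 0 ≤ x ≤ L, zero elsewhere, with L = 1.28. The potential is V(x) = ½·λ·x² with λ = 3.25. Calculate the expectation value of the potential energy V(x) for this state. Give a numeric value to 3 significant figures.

1.23

⟨V⟩ = ∫ V(x)·|Ψ|² dx / ∫|Ψ|² dx.
On 0 ≤ x ≤ L (j ≠ l): ∫sin²(jπx/L) dx = L/2, ∫sin(jπx/L)·sin(lπx/L) dx = 0; diagonal moments ∫x·sin²(jπx/L) dx = L²/4, ∫x²·sin²(jπx/L) dx = L³·(1/6 − 1/(4j²π²)); cross terms ∫x·sin(jπx/L)·sin(lπx/L) dx = 0 for j + l even and −4jlL²/(π²(j² − l²)²) for j + l odd, ∫x²·sin(jπx/L)·sin(lπx/L) dx = (−1)^(j+l)·4jlL³/(π²(j² − l²)²); higher powers the same way via product-to-sum and parts.
State is unnormalized: ∫|Ψ|² dx = 3.5569, and ∫Ψ*·V(x)·Ψ dx = 4.3641, so ⟨V⟩ = 4.3641 / 3.5569.
⟨V⟩ = 1.2269.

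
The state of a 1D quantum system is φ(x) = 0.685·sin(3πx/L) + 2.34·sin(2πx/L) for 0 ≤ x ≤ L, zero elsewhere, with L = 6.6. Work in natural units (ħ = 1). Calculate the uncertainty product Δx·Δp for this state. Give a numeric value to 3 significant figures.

Δx = √(⟨x²⟩−⟨x⟩²), Δp = √(⟨p²⟩−⟨p⟩²).
On 0 ≤ x ≤ L (j ≠ l): ∫sin²(jπx/L) dx = L/2, ∫sin(jπx/L)·sin(lπx/L) dx = 0; diagonal moments ∫x·sin²(jπx/L) dx = L²/4, ∫x²·sin²(jπx/L) dx = L³·(1/6 − 1/(4j²π²)); cross terms ∫x·sin(jπx/L)·sin(lπx/L) dx = 0 for j + l even and −4jlL²/(π²(j² − l²)²) for j + l odd, ∫x²·sin(jπx/L)·sin(lπx/L) dx = (−1)^(j+l)·4jlL³/(π²(j² − l²)²); higher powers the same way via product-to-sum and parts. d²/dx² sin(jπx/L) = −(jπ/L)²·sin(jπx/L); on 0 ≤ x ≤ L, ∫sin²(jπx/L) dx = L/2 and ∫sin(jπx/L)·sin(lπx/L) dx = 0 for j ≠ l, so only diagonal terms survive in ∫|φ|² and ∫φ·φ″; ∫φ·φ′ dx = [φ²/2] between the walls = 0.
Normalization: ∫|φ|² dx = 19.618.
⟨x⟩ = 2.6076, ⟨x²⟩ = 9.4228 ⇒ Δx = 1.6196.
⟨p⟩ = 0.0000, ⟨p²⟩ = 0.99572 ⇒ Δp = 0.99786.
Δx·Δp = 1.6161.

1.62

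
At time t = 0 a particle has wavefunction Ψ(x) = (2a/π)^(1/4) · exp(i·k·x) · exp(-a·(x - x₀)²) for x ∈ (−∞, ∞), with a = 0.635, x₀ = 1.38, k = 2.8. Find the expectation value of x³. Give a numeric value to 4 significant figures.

⟨x³⟩ = ∫ x³·|Ψ|² dx (integrals over the domain).
Gaussian moments (u = x − x₀): ∫u^(2j)·e^(−2au²) du = (2j−1)!!/(4a)^j · √(π/(2a)), odd powers integrate to 0; here √(π/(2a)) = 1.5728.
⟨x³⟩ = 4.2580.

4.258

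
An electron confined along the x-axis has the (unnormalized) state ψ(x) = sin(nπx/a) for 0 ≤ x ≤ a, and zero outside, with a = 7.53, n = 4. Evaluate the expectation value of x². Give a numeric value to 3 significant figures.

⟨x²⟩ = ∫ x²·|ψ|² dx / ∫|ψ|² dx (integrals over the domain).
With sin²θ = (1 − cos2θ)/2 on 0 ≤ x ≤ a: ∫sin²(nπx/a) dx = a/2, ∫x·sin²(nπx/a) dx = a²/4, ∫x²·sin²(nπx/a) dx = a³·(1/6 − 1/(4n²π²)); higher powers xᵏ the same way, integrating xᵏ·cos(2nπx/a) by parts.
State is unnormalized: ∫|ψ|² dx = 3.7650, and ∫ψ*·x²·ψ dx = 70.484, so ⟨x²⟩ = 70.484 / 3.7650.
⟨x²⟩ = 18.721.

18.7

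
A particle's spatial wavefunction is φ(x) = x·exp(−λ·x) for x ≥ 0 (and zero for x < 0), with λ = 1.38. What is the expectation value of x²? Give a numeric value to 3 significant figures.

1.58

⟨x²⟩ = ∫ x²·|φ|² dx / ∫|φ|² dx (integrals over the domain).
Every integrand reduces to terms xʲ·e^(−2λx) on [0, ∞); use ∫₀^∞ xʲ·e^(−2λx) dx = j!/(2λ)^(j+1).
State is unnormalized: ∫|φ|² dx = 0.095127, and ∫φ*·x²·φ dx = 0.14985, so ⟨x²⟩ = 0.14985 / 0.095127.
⟨x²⟩ = 1.5753.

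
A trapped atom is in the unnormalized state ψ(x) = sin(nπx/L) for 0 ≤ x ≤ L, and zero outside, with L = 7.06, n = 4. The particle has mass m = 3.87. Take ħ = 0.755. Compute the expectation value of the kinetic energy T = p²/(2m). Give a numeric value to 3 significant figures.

T = −(ħ²/2m) d²/dx², so ⟨T⟩ = −(ħ²/2m) ∫ ψ*·ψ'' dx / ∫|ψ|² dx; with m = 3.87.
d/dx sin(nπx/L) = (nπ/L)·cos(nπx/L) and d²/dx² sin(nπx/L) = −(nπ/L)²·sin(nπx/L); on 0 ≤ x ≤ L, ∫sin²(nπx/L) dx = L/2 and ∫sin(nπx/L)·cos(nπx/L) dx = 0.
State is unnormalized: ∫|ψ|² dx = 3.5300, and ∫ψ*·(−ħ²/2m · ψ'') dx = 0.82364, so ⟨T⟩ = 0.82364 / 3.5300.
⟨T⟩ = 0.23333.

0.233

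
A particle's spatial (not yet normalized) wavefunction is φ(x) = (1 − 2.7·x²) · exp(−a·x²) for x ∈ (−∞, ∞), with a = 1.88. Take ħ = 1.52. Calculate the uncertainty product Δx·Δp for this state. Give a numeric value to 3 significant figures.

Δx = √(⟨x²⟩−⟨x⟩²), Δp = √(⟨p²⟩−⟨p⟩²).
Expand each integrand as polynomial × e^(−2ax²) and use ∫x^(2j)·e^(−2ax²) dx = (2j−1)!!/(4a)^j · √(π/(2a)), odd powers → 0; here √(π/(2a)) = 0.91407. Differentiate with the product rule, d/dx e^(−ax²) = −2ax·e^(−ax²).
Normalization: ∫|φ|² dx = 0.61119.
⟨x⟩ = 0.0000, ⟨x²⟩ = 0.15501 ⇒ Δx = 0.39371.
⟨p⟩ = 0.0000, ⟨p²⟩ = 17.023 ⇒ Δp = 4.1258.
Δx·Δp = 1.6244.

1.62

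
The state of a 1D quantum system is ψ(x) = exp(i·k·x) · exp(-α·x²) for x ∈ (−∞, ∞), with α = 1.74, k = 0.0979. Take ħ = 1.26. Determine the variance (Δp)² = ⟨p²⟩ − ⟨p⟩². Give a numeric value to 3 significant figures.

2.76

Compute ⟨p⟩ and ⟨p²⟩ separately; (Δp)² = ⟨p²⟩ − ⟨p⟩².
Gaussian moments: ∫x^(2j)·e^(−2αx²) dx = (2j−1)!!/(4α)^j · √(π/(2α)), odd powers integrate to 0; here √(π/(2α)) = 0.95013. Derivatives: ψ′ = (ik − 2αx)·ψ, ψ″ = ((ik − 2αx)² − 2α)·ψ; the odd-in-x pieces drop out.
Normalization: ∫|ψ|² dx = 0.95013.
⟨p⟩ = 0.12335 and ⟨p²⟩ = 2.7776.
(Δp)² = 2.7776 − (0.12335)² = 2.7624.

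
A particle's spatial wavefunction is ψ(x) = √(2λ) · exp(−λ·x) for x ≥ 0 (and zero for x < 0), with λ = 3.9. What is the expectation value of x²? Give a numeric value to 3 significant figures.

⟨x²⟩ = ∫ x²·|ψ|² dx (integrals over the domain).
Every integrand reduces to terms xʲ·e^(−2λx) on [0, ∞); use ∫₀^∞ xʲ·e^(−2λx) dx = j!/(2λ)^(j+1).
⟨x²⟩ = 0.032873.

0.0329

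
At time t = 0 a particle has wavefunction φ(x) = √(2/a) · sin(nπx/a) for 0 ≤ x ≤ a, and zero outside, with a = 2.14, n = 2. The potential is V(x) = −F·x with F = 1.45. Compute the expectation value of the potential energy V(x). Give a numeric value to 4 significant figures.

-1.552

⟨V⟩ = ∫ V(x)·|φ|² dx.
With sin²θ = (1 − cos2θ)/2 on 0 ≤ x ≤ a: ∫sin²(nπx/a) dx = a/2, ∫x·sin²(nπx/a) dx = a²/4, ∫x²·sin²(nπx/a) dx = a³·(1/6 − 1/(4n²π²)); higher powers xᵏ the same way, integrating xᵏ·cos(2nπx/a) by parts.
⟨V⟩ = -1.5515.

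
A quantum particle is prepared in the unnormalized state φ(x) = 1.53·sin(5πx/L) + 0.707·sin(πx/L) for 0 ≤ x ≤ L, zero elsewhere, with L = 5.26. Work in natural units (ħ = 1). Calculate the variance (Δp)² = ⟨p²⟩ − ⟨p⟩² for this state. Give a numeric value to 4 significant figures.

7.412

Compute ⟨p⟩ and ⟨p²⟩ separately; (Δp)² = ⟨p²⟩ − ⟨p⟩².
d²/dx² sin(jπx/L) = −(jπ/L)²·sin(jπx/L); on 0 ≤ x ≤ L, ∫sin²(jπx/L) dx = L/2 and ∫sin(jπx/L)·sin(lπx/L) dx = 0 for j ≠ l, so only diagonal terms survive in ∫|φ|² and ∫φ·φ″; ∫φ·φ′ dx = [φ²/2] between the walls = 0.
Normalization: ∫|φ|² dx = 7.4712.
⟨p⟩ = 0.0000 and ⟨p²⟩ = 7.4116.
(Δp)² = 7.4116 − (0.0000)² = 7.4116.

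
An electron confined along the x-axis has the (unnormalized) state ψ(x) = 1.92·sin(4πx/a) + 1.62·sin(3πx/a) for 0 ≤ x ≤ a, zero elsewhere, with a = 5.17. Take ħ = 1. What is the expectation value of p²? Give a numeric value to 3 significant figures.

4.83

p² ψ = −ħ² d²ψ/dx²; ⟨p²⟩ = −ħ² ∫ ψ*·ψ'' dx / ∫|ψ|² dx.
d²/dx² sin(jπx/a) = −(jπ/a)²·sin(jπx/a); on 0 ≤ x ≤ a, ∫sin²(jπx/a) dx = a/2 and ∫sin(jπx/a)·sin(lπx/a) dx = 0 for j ≠ l, so only diagonal terms survive in ∫|ψ|² and ∫ψ·ψ″; ∫ψ·ψ′ dx = [ψ²/2] between the walls = 0.
State is unnormalized: ∫|ψ|² dx = 16.313, and ∫ψ*·(−ħ² ψ'') dx = 78.844, so ⟨p²⟩ = 78.844 / 16.313.
⟨p²⟩ = 4.8331.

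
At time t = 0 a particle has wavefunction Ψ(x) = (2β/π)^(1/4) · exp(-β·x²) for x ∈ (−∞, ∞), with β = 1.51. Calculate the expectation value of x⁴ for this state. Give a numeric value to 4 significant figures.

⟨x⁴⟩ = ∫ x⁴·|Ψ|² dx (integrals over the domain).
Gaussian moments: ∫x^(2j)·e^(−2βx²) dx = (2j−1)!!/(4β)^j · √(π/(2β)), odd powers integrate to 0; here √(π/(2β)) = 1.0199.
⟨x⁴⟩ = 0.082233.

0.08223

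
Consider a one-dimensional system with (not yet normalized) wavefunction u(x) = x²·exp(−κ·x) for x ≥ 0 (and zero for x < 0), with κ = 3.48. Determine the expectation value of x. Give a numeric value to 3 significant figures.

0.718

⟨x⟩ = ∫ x·|u|² dx / ∫|u|² dx (integrals over the domain).
Every integrand reduces to terms xʲ·e^(−2κx) on [0, ∞); use ∫₀^∞ xʲ·e^(−2κx) dx = j!/(2κ)^(j+1).
State is unnormalized: ∫|u|² dx = 0.0014695, and ∫u*·x·u dx = 0.0010557, so ⟨x⟩ = 0.0010557 / 0.0014695.
⟨x⟩ = 0.71839.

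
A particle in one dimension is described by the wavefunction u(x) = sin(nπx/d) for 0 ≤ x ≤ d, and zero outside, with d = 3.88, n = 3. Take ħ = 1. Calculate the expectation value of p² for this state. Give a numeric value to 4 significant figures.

p² u = −ħ² d²u/dx²; ⟨p²⟩ = −ħ² ∫ u*·u'' dx / ∫|u|² dx.
d/dx sin(nπx/d) = (nπ/d)·cos(nπx/d) and d²/dx² sin(nπx/d) = −(nπ/d)²·sin(nπx/d); on 0 ≤ x ≤ d, ∫sin²(nπx/d) dx = d/2 and ∫sin(nπx/d)·cos(nπx/d) dx = 0.
State is unnormalized: ∫|u|² dx = 1.9400, and ∫u*·(−ħ² u'') dx = 11.447, so ⟨p²⟩ = 11.447 / 1.9400.
⟨p²⟩ = 5.9004.

5.900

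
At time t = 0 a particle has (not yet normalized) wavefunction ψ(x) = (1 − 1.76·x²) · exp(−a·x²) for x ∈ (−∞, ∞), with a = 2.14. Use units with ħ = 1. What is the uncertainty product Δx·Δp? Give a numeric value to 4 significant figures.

0.5777

Δx = √(⟨x²⟩−⟨x⟩²), Δp = √(⟨p²⟩−⟨p⟩²).
Expand each integrand as polynomial × e^(−2ax²) and use ∫x^(2j)·e^(−2ax²) dx = (2j−1)!!/(4a)^j · √(π/(2a)), odd powers → 0; here √(π/(2a)) = 0.85675. Differentiate with the product rule, d/dx e^(−ax²) = −2ax·e^(−ax²).
Normalization: ∫|ψ|² dx = 0.61310.
⟨x⟩ = 0.0000, ⟨x²⟩ = 0.065377 ⇒ Δx = 0.25569.
⟨p⟩ = 0.0000, ⟨p²⟩ = 5.1051 ⇒ Δp = 2.2595.
Δx·Δp = 0.57772.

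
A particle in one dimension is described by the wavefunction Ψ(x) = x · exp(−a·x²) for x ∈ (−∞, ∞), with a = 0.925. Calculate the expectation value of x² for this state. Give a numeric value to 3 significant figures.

⟨x²⟩ = ∫ x²·|Ψ|² dx / ∫|Ψ|² dx (integrals over the domain).
Expand each integrand as polynomial × e^(−2ax²) and use ∫x^(2j)·e^(−2ax²) dx = (2j−1)!!/(4a)^j · √(π/(2a)), odd powers → 0; here √(π/(2a)) = 1.3031.
State is unnormalized: ∫|Ψ|² dx = 0.35220, and ∫Ψ*·x²·Ψ dx = 0.28557, so ⟨x²⟩ = 0.28557 / 0.35220.
⟨x²⟩ = 0.81081.

0.811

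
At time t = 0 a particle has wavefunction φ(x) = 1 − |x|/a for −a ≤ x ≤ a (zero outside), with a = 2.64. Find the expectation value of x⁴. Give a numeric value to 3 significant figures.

⟨x⁴⟩ = ∫ x⁴·|φ|² dx / ∫|φ|² dx (integrals over the domain).
φ is even, so ∫ over [−a, a] = 2∫₀ᵃ with φ = 1 − x/a there: ∫₀ᵃ (1 − x/a)² dx = a/3, ∫₀ᵃ x²(1 − x/a)² dx = a³/30, ∫₀ᵃ x⁴(1 − x/a)² dx = a⁵/105.
State is unnormalized: ∫|φ|² dx = 1.7600, and ∫φ*·x⁴·φ dx = 2.4426, so ⟨x⁴⟩ = 2.4426 / 1.7600.
⟨x⁴⟩ = 1.3879.

1.39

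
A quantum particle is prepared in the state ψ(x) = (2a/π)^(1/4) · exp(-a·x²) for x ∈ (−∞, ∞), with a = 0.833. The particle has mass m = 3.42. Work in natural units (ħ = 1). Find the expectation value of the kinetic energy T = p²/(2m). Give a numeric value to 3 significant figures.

0.122

T = −(ħ²/2m) d²/dx², so ⟨T⟩ = −(ħ²/2m) ∫ ψ*·ψ'' dx; with m = 3.42.
Gaussian moments: ∫x^(2j)·e^(−2ax²) dx = (2j−1)!!/(4a)^j · √(π/(2a)), odd powers integrate to 0; here √(π/(2a)) = 1.3732. Derivatives: d/dx e^(−ax²) = −2ax·e^(−ax²), d²/dx² e^(−ax²) = (4a²x² − 2a)·e^(−ax²).
⟨T⟩ = 0.12178.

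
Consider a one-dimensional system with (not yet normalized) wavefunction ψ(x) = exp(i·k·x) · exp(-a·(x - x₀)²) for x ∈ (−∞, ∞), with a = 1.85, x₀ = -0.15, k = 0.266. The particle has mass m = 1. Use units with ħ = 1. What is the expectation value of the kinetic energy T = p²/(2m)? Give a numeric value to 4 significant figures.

0.9604

T = −(ħ²/2m) d²/dx², so ⟨T⟩ = −(ħ²/2m) ∫ ψ*·ψ'' dx / ∫|ψ|² dx; with m = 1.
Gaussian moments (u = x − x₀): ∫u^(2j)·e^(−2au²) du = (2j−1)!!/(4a)^j · √(π/(2a)), odd powers integrate to 0; here √(π/(2a)) = 0.92145. Derivatives: ψ′ = (ik − 2au)·ψ, ψ″ = ((ik − 2au)² − 2a)·ψ; the odd-in-u pieces drop out.
State is unnormalized: ∫|ψ|² dx = 0.92145, and ∫ψ*·(−ħ²/2m · ψ'') dx = 0.88494, so ⟨T⟩ = 0.88494 / 0.92145.
⟨T⟩ = 0.96038.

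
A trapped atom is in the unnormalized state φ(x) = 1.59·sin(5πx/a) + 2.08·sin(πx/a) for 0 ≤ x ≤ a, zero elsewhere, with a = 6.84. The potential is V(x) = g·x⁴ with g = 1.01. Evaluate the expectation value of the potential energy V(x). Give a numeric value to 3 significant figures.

⟨V⟩ = ∫ V(x)·|φ|² dx / ∫|φ|² dx.
On 0 ≤ x ≤ a (j ≠ l): ∫sin²(jπx/a) dx = a/2, ∫sin(jπx/a)·sin(lπx/a) dx = 0; diagonal moments ∫x·sin²(jπx/a) dx = a²/4, ∫x²·sin²(jπx/a) dx = a³·(1/6 − 1/(4j²π²)); cross terms ∫x·sin(jπx/a)·sin(lπx/a) dx = 0 for j + l even and −4jla²/(π²(j² − l²)²) for j + l odd, ∫x²·sin(jπx/a)·sin(lπx/a) dx = (−1)^(j+l)·4jla³/(π²(j² − l²)²); higher powers the same way via product-to-sum and parts.
State is unnormalized: ∫|φ|² dx = 23.442, and ∫φ*·V(x)·φ dx = 8142.7, so ⟨V⟩ = 8142.7 / 23.442.
⟨V⟩ = 347.35.

347.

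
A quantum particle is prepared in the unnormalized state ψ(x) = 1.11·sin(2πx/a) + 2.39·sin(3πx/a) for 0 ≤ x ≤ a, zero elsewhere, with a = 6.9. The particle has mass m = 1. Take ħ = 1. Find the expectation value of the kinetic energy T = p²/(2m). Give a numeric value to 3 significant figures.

0.841

T = −(ħ²/2m) d²/dx², so ⟨T⟩ = −(ħ²/2m) ∫ ψ*·ψ'' dx / ∫|ψ|² dx; with m = 1.
d²/dx² sin(jπx/a) = −(jπ/a)²·sin(jπx/a); on 0 ≤ x ≤ a, ∫sin²(jπx/a) dx = a/2 and ∫sin(jπx/a)·sin(lπx/a) dx = 0 for j ≠ l, so only diagonal terms survive in ∫|ψ|² and ∫ψ·ψ″; ∫ψ·ψ′ dx = [ψ²/2] between the walls = 0.
State is unnormalized: ∫|ψ|² dx = 23.957, and ∫ψ*·(−ħ²/2m · ψ'') dx = 20.146, so ⟨T⟩ = 20.146 / 23.957.
⟨T⟩ = 0.84090.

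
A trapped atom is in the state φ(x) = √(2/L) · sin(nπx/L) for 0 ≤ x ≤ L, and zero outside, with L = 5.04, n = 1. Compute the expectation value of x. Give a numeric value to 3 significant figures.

2.52

⟨x⟩ = ∫ x·|φ|² dx (integrals over the domain).
With sin²θ = (1 − cos2θ)/2 on 0 ≤ x ≤ L: ∫sin²(nπx/L) dx = L/2, ∫x·sin²(nπx/L) dx = L²/4, ∫x²·sin²(nπx/L) dx = L³·(1/6 − 1/(4n²π²)); higher powers xᵏ the same way, integrating xᵏ·cos(2nπx/L) by parts.
⟨x⟩ = 2.5200.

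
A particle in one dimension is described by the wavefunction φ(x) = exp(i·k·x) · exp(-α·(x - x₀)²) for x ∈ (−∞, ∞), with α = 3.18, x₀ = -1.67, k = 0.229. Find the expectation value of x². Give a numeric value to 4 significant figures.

2.868

⟨x²⟩ = ∫ x²·|φ|² dx / ∫|φ|² dx (integrals over the domain).
Gaussian moments (u = x − x₀): ∫u^(2j)·e^(−2αu²) du = (2j−1)!!/(4α)^j · √(π/(2α)), odd powers integrate to 0; here √(π/(2α)) = 0.70282.
State is unnormalized: ∫|φ|² dx = 0.70282, and ∫φ*·x²·φ dx = 2.0154, so ⟨x²⟩ = 2.0154 / 0.70282.
⟨x²⟩ = 2.8675.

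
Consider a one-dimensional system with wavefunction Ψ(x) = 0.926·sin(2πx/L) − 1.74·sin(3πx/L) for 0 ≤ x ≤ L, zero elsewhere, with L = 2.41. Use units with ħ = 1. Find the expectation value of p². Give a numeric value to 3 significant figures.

p² Ψ = −ħ² d²Ψ/dx²; ⟨p²⟩ = −ħ² ∫ Ψ*·Ψ'' dx / ∫|Ψ|² dx.
d²/dx² sin(jπx/L) = −(jπ/L)²·sin(jπx/L); on 0 ≤ x ≤ L, ∫sin²(jπx/L) dx = L/2 and ∫sin(jπx/L)·sin(lπx/L) dx = 0 for j ≠ l, so only diagonal terms survive in ∫|Ψ|² and ∫Ψ·Ψ″; ∫Ψ·Ψ′ dx = [Ψ²/2] between the walls = 0.
State is unnormalized: ∫|Ψ|² dx = 4.6815, and ∫Ψ*·(−ħ² Ψ'') dx = 62.818, so ⟨p²⟩ = 62.818 / 4.6815.
⟨p²⟩ = 13.418.

13.4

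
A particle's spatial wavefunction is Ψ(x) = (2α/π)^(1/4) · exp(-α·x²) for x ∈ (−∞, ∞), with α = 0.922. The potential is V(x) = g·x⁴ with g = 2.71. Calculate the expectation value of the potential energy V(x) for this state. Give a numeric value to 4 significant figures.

0.5977

⟨V⟩ = ∫ V(x)·|Ψ|² dx.
Gaussian moments: ∫x^(2j)·e^(−2αx²) dx = (2j−1)!!/(4α)^j · √(π/(2α)), odd powers integrate to 0; here √(π/(2α)) = 1.3053.
⟨V⟩ = 0.59774.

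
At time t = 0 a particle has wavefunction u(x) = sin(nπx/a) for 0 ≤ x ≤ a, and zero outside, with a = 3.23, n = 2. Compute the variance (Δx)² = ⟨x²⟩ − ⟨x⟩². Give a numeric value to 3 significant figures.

0.737

Compute ⟨x⟩ and ⟨x²⟩ separately, then (Δx)² = ⟨x²⟩ − ⟨x⟩².
With sin²θ = (1 − cos2θ)/2 on 0 ≤ x ≤ a: ∫sin²(nπx/a) dx = a/2, ∫x·sin²(nπx/a) dx = a²/4, ∫x²·sin²(nπx/a) dx = a³·(1/6 − 1/(4n²π²)); higher powers xᵏ the same way, integrating xᵏ·cos(2nπx/a) by parts.
Normalization: ∫|u|² dx = 1.6150.
⟨x⟩ = 1.6150 and ⟨x²⟩ = 3.3455.
(Δx)² = 3.3455 − (1.6150)² = 0.73727.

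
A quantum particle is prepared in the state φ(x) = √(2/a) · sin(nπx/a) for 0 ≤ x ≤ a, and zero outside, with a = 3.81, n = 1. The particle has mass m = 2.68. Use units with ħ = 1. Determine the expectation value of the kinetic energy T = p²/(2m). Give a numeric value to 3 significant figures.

T = −(ħ²/2m) d²/dx², so ⟨T⟩ = −(ħ²/2m) ∫ φ*·φ'' dx; with m = 2.68.
d/dx sin(nπx/a) = (nπ/a)·cos(nπx/a) and d²/dx² sin(nπx/a) = −(nπ/a)²·sin(nπx/a); on 0 ≤ x ≤ a, ∫sin²(nπx/a) dx = a/2 and ∫sin(nπx/a)·cos(nπx/a) dx = 0.
⟨T⟩ = 0.12685.

0.127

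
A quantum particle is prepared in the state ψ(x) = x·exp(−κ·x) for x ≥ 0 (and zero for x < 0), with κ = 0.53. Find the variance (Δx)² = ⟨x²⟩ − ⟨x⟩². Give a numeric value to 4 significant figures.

2.670

Compute ⟨x⟩ and ⟨x²⟩ separately, then (Δx)² = ⟨x²⟩ − ⟨x⟩².
Every integrand reduces to terms xʲ·e^(−2κx) on [0, ∞); use ∫₀^∞ xʲ·e^(−2κx) dx = j!/(2κ)^(j+1).
Normalization: ∫|ψ|² dx = 1.6792.
⟨x⟩ = 2.8302 and ⟨x²⟩ = 10.680.
(Δx)² = 10.680 − (2.8302)² = 2.6700.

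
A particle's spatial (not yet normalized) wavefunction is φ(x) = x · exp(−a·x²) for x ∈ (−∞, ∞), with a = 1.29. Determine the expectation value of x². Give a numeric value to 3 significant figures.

0.581

⟨x²⟩ = ∫ x²·|φ|² dx / ∫|φ|² dx (integrals over the domain).
Expand each integrand as polynomial × e^(−2ax²) and use ∫x^(2j)·e^(−2ax²) dx = (2j−1)!!/(4a)^j · √(π/(2a)), odd powers → 0; here √(π/(2a)) = 1.1035.
State is unnormalized: ∫|φ|² dx = 0.21385, and ∫φ*·x²·φ dx = 0.12433, so ⟨x²⟩ = 0.12433 / 0.21385.
⟨x²⟩ = 0.58140.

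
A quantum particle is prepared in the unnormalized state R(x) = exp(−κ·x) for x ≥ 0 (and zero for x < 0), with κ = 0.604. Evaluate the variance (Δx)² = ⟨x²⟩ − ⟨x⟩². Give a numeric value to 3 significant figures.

Compute ⟨x⟩ and ⟨x²⟩ separately, then (Δx)² = ⟨x²⟩ − ⟨x⟩².
Every integrand reduces to terms xʲ·e^(−2κx) on [0, ∞); use ∫₀^∞ xʲ·e^(−2κx) dx = j!/(2κ)^(j+1).
Normalization: ∫|R|² dx = 0.82781.
⟨x⟩ = 0.82781 and ⟨x²⟩ = 1.3706.
(Δx)² = 1.3706 − (0.82781)² = 0.68528.

0.685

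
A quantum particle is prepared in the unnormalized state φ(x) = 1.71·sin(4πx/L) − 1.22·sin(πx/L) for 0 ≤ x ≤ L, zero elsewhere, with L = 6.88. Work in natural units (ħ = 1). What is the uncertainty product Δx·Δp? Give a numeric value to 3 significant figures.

Δx = √(⟨x²⟩−⟨x⟩²), Δp = √(⟨p²⟩−⟨p⟩²).
On 0 ≤ x ≤ L (j ≠ l): ∫sin²(jπx/L) dx = L/2, ∫sin(jπx/L)·sin(lπx/L) dx = 0; diagonal moments ∫x·sin²(jπx/L) dx = L²/4, ∫x²·sin²(jπx/L) dx = L³·(1/6 − 1/(4j²π²)); cross terms ∫x·sin(jπx/L)·sin(lπx/L) dx = 0 for j + l even and −4jlL²/(π²(j² − l²)²) for j + l odd, ∫x²·sin(jπx/L)·sin(lπx/L) dx = (−1)^(j+l)·4jlL³/(π²(j² − l²)²); higher powers the same way via product-to-sum and parts. d²/dx² sin(jπx/L) = −(jπ/L)²·sin(jπx/L); on 0 ≤ x ≤ L, ∫sin²(jπx/L) dx = L/2 and ∫sin(jπx/L)·sin(lπx/L) dx = 0 for j ≠ l, so only diagonal terms survive in ∫|φ|² and ∫φ·φ″; ∫φ·φ′ dx = [φ²/2] between the walls = 0.
Normalization: ∫|φ|² dx = 15.179.
⟨x⟩ = 3.5337, ⟨x²⟩ = 15.515 ⇒ Δx = 1.7400.
⟨p⟩ = 0.0000, ⟨p²⟩ = 2.2811 ⇒ Δp = 1.5103.
Δx·Δp = 2.6280.

2.63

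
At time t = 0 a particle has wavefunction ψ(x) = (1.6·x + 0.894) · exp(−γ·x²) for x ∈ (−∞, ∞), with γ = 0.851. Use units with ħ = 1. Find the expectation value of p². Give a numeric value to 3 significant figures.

p² ψ = −ħ² d²ψ/dx²; ⟨p²⟩ = −ħ² ∫ ψ*·ψ'' dx / ∫|ψ|² dx.
Expand each integrand as polynomial × e^(−2γx²) and use ∫x^(2j)·e^(−2γx²) dx = (2j−1)!!/(4γ)^j · √(π/(2γ)), odd powers → 0; here √(π/(2γ)) = 1.3586. Differentiate with the product rule, d/dx e^(−γx²) = −2γx·e^(−γx²).
State is unnormalized: ∫|ψ|² dx = 2.1076, and ∫ψ*·(−ħ² ψ'') dx = 3.5326, so ⟨p²⟩ = 3.5326 / 2.1076.
⟨p²⟩ = 1.6761.

1.68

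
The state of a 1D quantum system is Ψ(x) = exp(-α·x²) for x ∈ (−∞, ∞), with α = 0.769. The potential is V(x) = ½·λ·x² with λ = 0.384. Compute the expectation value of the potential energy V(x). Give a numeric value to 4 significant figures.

0.06242

⟨V⟩ = ∫ V(x)·|Ψ|² dx / ∫|Ψ|² dx.
Gaussian moments: ∫x^(2j)·e^(−2αx²) dx = (2j−1)!!/(4α)^j · √(π/(2α)), odd powers integrate to 0; here √(π/(2α)) = 1.4292.
State is unnormalized: ∫|Ψ|² dx = 1.4292, and ∫Ψ*·V(x)·Ψ dx = 0.089210, so ⟨V⟩ = 0.089210 / 1.4292.
⟨V⟩ = 0.062419.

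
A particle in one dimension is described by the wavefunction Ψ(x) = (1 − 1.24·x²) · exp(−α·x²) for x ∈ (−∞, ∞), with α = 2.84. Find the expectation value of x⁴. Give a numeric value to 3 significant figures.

⟨x⁴⟩ = ∫ x⁴·|Ψ|² dx / ∫|Ψ|² dx (integrals over the domain).
Expand each integrand as polynomial × e^(−2αx²) and use ∫x^(2j)·e^(−2αx²) dx = (2j−1)!!/(4α)^j · √(π/(2α)), odd powers → 0; here √(π/(2α)) = 0.74371.
State is unnormalized: ∫|Ψ|² dx = 0.60793, and ∫Ψ*·x⁴·Ψ dx = 0.0056270, so ⟨x⁴⟩ = 0.0056270 / 0.60793.
⟨x⁴⟩ = 0.0092559.

0.00926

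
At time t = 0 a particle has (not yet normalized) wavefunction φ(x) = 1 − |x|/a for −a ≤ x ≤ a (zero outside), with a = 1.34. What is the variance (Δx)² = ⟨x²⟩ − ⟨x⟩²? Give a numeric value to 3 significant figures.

0.180

Compute ⟨x⟩ and ⟨x²⟩ separately, then (Δx)² = ⟨x²⟩ − ⟨x⟩².
φ is even, so ∫ over [−a, a] = 2∫₀ᵃ with φ = 1 − x/a there: ∫₀ᵃ (1 − x/a)² dx = a/3, ∫₀ᵃ x²(1 − x/a)² dx = a³/30, ∫₀ᵃ x⁴(1 − x/a)² dx = a⁵/105.
Normalization: ∫|φ|² dx = 0.89333.
⟨x⟩ = 0.0000 and ⟨x²⟩ = 0.17956.
(Δx)² = 0.17956 − (0.0000)² = 0.17956.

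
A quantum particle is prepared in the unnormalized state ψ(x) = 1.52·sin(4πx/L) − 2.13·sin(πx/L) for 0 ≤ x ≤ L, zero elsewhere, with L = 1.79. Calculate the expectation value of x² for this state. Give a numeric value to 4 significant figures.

⟨x²⟩ = ∫ x²·|ψ|² dx / ∫|ψ|² dx (integrals over the domain).
On 0 ≤ x ≤ L (j ≠ l): ∫sin²(jπx/L) dx = L/2, ∫sin(jπx/L)·sin(lπx/L) dx = 0; diagonal moments ∫x·sin²(jπx/L) dx = L²/4, ∫x²·sin²(jπx/L) dx = L³·(1/6 − 1/(4j²π²)); cross terms ∫x·sin(jπx/L)·sin(lπx/L) dx = 0 for j + l even and −4jlL²/(π²(j² − l²)²) for j + l odd, ∫x²·sin(jπx/L)·sin(lπx/L) dx = (−1)^(j+l)·4jlL³/(π²(j² − l²)²); higher powers the same way via product-to-sum and parts.
State is unnormalized: ∫|ψ|² dx = 6.1283, and ∫ψ*·x²·ψ dx = 6.1328, so ⟨x²⟩ = 6.1328 / 6.1283.
⟨x²⟩ = 1.0007.

1.001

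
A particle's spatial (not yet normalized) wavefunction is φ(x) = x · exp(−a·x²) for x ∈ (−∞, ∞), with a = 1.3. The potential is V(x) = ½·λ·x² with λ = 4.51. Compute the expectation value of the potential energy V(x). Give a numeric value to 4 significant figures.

⟨V⟩ = ∫ V(x)·|φ|² dx / ∫|φ|² dx.
Expand each integrand as polynomial × e^(−2ax²) and use ∫x^(2j)·e^(−2ax²) dx = (2j−1)!!/(4a)^j · √(π/(2a)), odd powers → 0; here √(π/(2a)) = 1.0992.
State is unnormalized: ∫|φ|² dx = 0.21139, and ∫φ*·V(x)·φ dx = 0.27501, so ⟨V⟩ = 0.27501 / 0.21139.
⟨V⟩ = 1.3010.

1.301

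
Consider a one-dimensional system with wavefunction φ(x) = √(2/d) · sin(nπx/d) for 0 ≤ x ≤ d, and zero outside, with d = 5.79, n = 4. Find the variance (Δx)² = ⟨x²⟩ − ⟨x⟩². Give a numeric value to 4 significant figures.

2.688

Compute ⟨x⟩ and ⟨x²⟩ separately, then (Δx)² = ⟨x²⟩ − ⟨x⟩².
With sin²θ = (1 − cos2θ)/2 on 0 ≤ x ≤ d: ∫sin²(nπx/d) dx = d/2, ∫x·sin²(nπx/d) dx = d²/4, ∫x²·sin²(nπx/d) dx = d³·(1/6 − 1/(4n²π²)); higher powers xᵏ the same way, integrating xᵏ·cos(2nπx/d) by parts.
⟨x⟩ = 2.8950 and ⟨x²⟩ = 11.069.
(Δx)² = 11.069 − (2.8950)² = 2.6875.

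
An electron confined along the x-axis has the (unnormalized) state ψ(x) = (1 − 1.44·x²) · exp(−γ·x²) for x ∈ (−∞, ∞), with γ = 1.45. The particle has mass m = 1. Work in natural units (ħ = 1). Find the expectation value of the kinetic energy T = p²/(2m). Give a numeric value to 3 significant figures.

2.03

T = −(ħ²/2m) d²/dx², so ⟨T⟩ = −(ħ²/2m) ∫ ψ*·ψ'' dx / ∫|ψ|² dx; with m = 1.
Expand each integrand as polynomial × e^(−2γx²) and use ∫x^(2j)·e^(−2γx²) dx = (2j−1)!!/(4γ)^j · √(π/(2γ)), odd powers → 0; here √(π/(2γ)) = 1.0408. Differentiate with the product rule, d/dx e^(−γx²) = −2γx·e^(−γx²).
State is unnormalized: ∫|ψ|² dx = 0.71647, and ∫ψ*·(−ħ²/2m · ψ'') dx = 1.4549, so ⟨T⟩ = 1.4549 / 0.71647.
⟨T⟩ = 2.0306.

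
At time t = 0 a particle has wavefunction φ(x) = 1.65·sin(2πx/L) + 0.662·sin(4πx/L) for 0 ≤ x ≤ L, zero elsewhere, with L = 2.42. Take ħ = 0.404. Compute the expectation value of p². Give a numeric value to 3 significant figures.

p² φ = −ħ² d²φ/dx²; ⟨p²⟩ = −ħ² ∫ φ*·φ'' dx / ∫|φ|² dx.
d²/dx² sin(jπx/L) = −(jπ/L)²·sin(jπx/L); on 0 ≤ x ≤ L, ∫sin²(jπx/L) dx = L/2 and ∫sin(jπx/L)·sin(lπx/L) dx = 0 for j ≠ l, so only diagonal terms survive in ∫|φ|² and ∫φ·φ″; ∫φ·φ′ dx = [φ²/2] between the walls = 0.
State is unnormalized: ∫|φ|² dx = 3.8245, and ∫φ*·(−ħ² φ'') dx = 5.9582, so ⟨p²⟩ = 5.9582 / 3.8245.
⟨p²⟩ = 1.5579.

1.56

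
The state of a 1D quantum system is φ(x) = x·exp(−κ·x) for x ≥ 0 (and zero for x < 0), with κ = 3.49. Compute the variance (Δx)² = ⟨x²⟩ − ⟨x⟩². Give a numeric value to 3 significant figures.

Compute ⟨x⟩ and ⟨x²⟩ separately, then (Δx)² = ⟨x²⟩ − ⟨x⟩².
Every integrand reduces to terms xʲ·e^(−2κx) on [0, ∞); use ∫₀^∞ xʲ·e^(−2κx) dx = j!/(2κ)^(j+1).
Normalization: ∫|φ|² dx = 0.0058812.
⟨x⟩ = 0.42980 and ⟨x²⟩ = 0.24630.
(Δx)² = 0.24630 − (0.42980)² = 0.061576.

0.0616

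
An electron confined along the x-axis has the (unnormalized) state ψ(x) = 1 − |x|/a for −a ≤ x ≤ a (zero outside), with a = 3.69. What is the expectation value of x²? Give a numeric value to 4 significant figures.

⟨x²⟩ = ∫ x²·|ψ|² dx / ∫|ψ|² dx (integrals over the domain).
ψ is even, so ∫ over [−a, a] = 2∫₀ᵃ with ψ = 1 − x/a there: ∫₀ᵃ (1 − x/a)² dx = a/3, ∫₀ᵃ x²(1 − x/a)² dx = a³/30, ∫₀ᵃ x⁴(1 − x/a)² dx = a⁵/105.
State is unnormalized: ∫|ψ|² dx = 2.4600, and ∫ψ*·x²·ψ dx = 3.3496, so ⟨x²⟩ = 3.3496 / 2.4600.
⟨x²⟩ = 1.3616.

1.362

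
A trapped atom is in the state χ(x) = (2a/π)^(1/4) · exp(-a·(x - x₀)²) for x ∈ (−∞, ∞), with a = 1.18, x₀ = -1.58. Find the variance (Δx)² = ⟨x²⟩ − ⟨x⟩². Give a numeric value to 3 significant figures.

0.212

Compute ⟨x⟩ and ⟨x²⟩ separately, then (Δx)² = ⟨x²⟩ − ⟨x⟩².
Gaussian moments (u = x − x₀): ∫u^(2j)·e^(−2au²) du = (2j−1)!!/(4a)^j · √(π/(2a)), odd powers integrate to 0; here √(π/(2a)) = 1.1538.
⟨x⟩ = -1.5800 and ⟨x²⟩ = 2.7083.
(Δx)² = 2.7083 − (-1.5800)² = 0.21186.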